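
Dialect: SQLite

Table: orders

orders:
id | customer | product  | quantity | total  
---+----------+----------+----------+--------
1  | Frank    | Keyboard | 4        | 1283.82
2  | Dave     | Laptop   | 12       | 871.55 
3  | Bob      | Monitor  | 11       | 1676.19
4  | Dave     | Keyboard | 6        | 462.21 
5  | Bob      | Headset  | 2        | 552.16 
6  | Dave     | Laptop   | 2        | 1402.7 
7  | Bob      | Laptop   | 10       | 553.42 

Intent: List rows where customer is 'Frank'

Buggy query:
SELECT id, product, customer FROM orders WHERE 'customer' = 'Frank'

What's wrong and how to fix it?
Bug: 'customer' in single quotes is a string literal, not the column; the comparison is literal-vs-literal and never true

Fix: Reference the column as customer without single quotes

Corrected query:
SELECT id, product, customer FROM orders WHERE customer = 'Frank'

Result:
id | product  | customer
---+----------+---------
1  | Keyboard | Frank   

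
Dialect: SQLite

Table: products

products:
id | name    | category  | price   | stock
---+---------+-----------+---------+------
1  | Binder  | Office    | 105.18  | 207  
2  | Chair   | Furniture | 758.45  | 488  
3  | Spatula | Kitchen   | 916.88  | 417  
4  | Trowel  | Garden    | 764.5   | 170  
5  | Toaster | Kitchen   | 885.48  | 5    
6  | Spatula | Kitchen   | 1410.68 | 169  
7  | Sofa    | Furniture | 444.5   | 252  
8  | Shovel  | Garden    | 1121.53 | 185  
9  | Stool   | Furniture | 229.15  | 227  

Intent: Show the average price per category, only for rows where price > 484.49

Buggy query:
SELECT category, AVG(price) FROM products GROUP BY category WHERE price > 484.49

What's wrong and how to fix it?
Bug: Row-level WHERE must come before GROUP BY in the clause order

Fix: Move the WHERE clause before GROUP BY

Corrected query:
SELECT category, AVG(price) FROM products WHERE price > 484.49 GROUP BY category

Result:
category  | AVG(price) 
----------+------------
Furniture | 758.45     
Garden    | 943.015    
Kitchen   | 1071.013333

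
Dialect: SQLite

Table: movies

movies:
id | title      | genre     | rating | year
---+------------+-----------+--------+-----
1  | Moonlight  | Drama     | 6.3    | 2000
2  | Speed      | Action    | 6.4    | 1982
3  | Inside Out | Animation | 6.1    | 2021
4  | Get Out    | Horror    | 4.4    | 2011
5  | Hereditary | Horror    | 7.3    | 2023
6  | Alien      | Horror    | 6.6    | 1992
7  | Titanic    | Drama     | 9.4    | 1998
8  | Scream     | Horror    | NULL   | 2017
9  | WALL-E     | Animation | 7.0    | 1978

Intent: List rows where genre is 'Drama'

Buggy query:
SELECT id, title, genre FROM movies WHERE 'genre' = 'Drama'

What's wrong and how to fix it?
Bug: Single quotes denote string literals in SQL; the column name is being compared as a constant string

Fix: Remove the quotes around the column name (or use double quotes for an identifier)

Corrected query:
SELECT id, title, genre FROM movies WHERE genre = 'Drama'

Result:
id | title     | genre
---+-----------+------
1  | Moonlight | Drama
7  | Titanic   | Drama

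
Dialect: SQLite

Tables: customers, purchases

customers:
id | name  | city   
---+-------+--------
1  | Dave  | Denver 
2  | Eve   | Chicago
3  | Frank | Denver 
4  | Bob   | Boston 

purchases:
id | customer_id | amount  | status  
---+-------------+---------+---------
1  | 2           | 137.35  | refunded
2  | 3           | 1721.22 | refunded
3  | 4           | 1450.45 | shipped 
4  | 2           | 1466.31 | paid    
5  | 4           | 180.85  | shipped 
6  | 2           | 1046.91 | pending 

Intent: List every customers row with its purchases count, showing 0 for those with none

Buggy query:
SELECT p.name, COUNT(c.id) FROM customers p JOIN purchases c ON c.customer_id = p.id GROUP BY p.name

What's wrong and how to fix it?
Bug: An inner join excludes parents with zero children

Fix: Use LEFT JOIN so parents without children still appear (COUNT(c.id) gives 0)

Corrected query:
SELECT p.name, COUNT(c.id) FROM customers p LEFT JOIN purchases c ON c.customer_id = p.id GROUP BY p.name

Result:
name  | COUNT(c.id)
------+------------
Bob   | 2          
Dave  | 0          
Eve   | 3          
Frank | 1          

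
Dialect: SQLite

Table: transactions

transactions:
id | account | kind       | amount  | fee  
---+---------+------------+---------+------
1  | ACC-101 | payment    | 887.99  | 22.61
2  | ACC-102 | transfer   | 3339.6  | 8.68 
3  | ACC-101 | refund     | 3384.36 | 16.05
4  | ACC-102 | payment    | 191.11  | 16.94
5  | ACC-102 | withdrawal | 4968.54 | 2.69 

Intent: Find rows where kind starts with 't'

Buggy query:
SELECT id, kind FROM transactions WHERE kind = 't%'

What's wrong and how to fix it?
Bug: Wildcards only work with LIKE; '=' treats '%' as a literal character

Fix: Replace '=' with LIKE so 't%' is treated as a pattern

Corrected query:
SELECT id, kind FROM transactions WHERE kind LIKE 't%'

Result:
id | kind    
---+---------
2  | transfer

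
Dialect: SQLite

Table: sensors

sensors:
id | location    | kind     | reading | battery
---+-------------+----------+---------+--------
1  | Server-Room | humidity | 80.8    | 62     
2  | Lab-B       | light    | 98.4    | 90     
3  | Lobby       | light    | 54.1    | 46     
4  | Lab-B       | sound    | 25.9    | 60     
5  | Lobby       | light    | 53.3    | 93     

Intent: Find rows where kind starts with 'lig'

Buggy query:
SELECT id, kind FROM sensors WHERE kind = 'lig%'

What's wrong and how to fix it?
Bug: '=' compares the literal string including the % character; pattern matching needs LIKE

Fix: Replace '=' with LIKE so 'lig%' is treated as a pattern

Corrected query:
SELECT id, kind FROM sensors WHERE kind LIKE 'lig%'

Result:
id | kind 
---+------
2  | light
3  | light
5  | light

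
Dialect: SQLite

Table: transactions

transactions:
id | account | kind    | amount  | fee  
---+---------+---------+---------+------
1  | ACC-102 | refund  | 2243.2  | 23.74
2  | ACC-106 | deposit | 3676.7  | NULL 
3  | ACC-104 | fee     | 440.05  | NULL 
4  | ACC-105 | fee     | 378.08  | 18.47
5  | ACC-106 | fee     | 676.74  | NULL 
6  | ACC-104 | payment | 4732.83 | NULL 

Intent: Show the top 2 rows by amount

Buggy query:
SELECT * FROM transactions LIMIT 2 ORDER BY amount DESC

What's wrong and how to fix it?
Bug: ORDER BY cannot follow LIMIT; LIMIT is the final clause

Fix: Sort with ORDER BY, then apply LIMIT

Corrected query:
SELECT * FROM transactions ORDER BY amount DESC LIMIT 2

Result:
id | account | kind    | amount  | fee 
---+---------+---------+---------+-----
6  | ACC-104 | payment | 4732.83 | NULL
2  | ACC-106 | deposit | 3676.7  | NULL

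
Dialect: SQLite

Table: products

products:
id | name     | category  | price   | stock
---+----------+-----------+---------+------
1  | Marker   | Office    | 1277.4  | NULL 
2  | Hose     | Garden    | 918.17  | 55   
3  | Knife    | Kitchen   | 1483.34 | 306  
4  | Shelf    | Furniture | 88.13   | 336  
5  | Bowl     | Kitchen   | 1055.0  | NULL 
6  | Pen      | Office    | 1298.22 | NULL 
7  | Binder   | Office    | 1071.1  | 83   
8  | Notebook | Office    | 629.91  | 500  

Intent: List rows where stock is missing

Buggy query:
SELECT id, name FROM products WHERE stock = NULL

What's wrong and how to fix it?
Bug: Comparing to NULL with '=' never matches; NULL = NULL is unknown, not true

Fix: Replace '= NULL' with 'IS NULL'

Corrected query:
SELECT id, name FROM products WHERE stock IS NULL

Result:
id | name  
---+-------
1  | Marker
5  | Bowl  
6  | Pen   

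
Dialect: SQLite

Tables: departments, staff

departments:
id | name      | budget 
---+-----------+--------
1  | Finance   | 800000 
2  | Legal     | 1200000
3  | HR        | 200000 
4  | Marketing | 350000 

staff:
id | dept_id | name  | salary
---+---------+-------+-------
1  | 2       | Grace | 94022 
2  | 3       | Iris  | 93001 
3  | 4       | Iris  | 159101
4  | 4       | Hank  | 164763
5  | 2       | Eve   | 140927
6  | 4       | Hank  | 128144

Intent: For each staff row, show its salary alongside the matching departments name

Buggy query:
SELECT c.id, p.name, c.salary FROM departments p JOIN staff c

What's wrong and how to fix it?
Bug: Missing join condition: each staff row is matched to all departments rows instead of just its own

Fix: Add ON c.dept_id = p.id to the JOIN

Corrected query:
SELECT c.id, p.name, c.salary FROM departments p JOIN staff c ON c.dept_id = p.id

Result:
id | name      | salary
---+-----------+-------
1  | Legal     | 94022 
2  | HR        | 93001 
3  | Marketing | 159101
4  | Marketing | 164763
5  | Legal     | 140927
6  | Marketing | 128144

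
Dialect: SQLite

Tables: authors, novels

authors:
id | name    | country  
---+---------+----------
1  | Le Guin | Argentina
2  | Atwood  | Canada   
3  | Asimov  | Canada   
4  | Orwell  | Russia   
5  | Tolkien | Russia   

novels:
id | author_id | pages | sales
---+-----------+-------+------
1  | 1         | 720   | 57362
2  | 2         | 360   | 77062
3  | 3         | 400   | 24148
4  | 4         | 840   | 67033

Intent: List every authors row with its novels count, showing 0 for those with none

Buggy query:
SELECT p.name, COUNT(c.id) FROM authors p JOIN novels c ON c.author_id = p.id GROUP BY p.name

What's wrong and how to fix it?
Bug: An inner join excludes parents with zero children

Fix: Use LEFT JOIN so parents without children still appear (COUNT(c.id) gives 0)

Corrected query:
SELECT p.name, COUNT(c.id) FROM authors p LEFT JOIN novels c ON c.author_id = p.id GROUP BY p.name

Result:
name    | COUNT(c.id)
--------+------------
Asimov  | 1          
Atwood  | 1          
Le Guin | 1          
Orwell  | 1          
Tolkien | 0          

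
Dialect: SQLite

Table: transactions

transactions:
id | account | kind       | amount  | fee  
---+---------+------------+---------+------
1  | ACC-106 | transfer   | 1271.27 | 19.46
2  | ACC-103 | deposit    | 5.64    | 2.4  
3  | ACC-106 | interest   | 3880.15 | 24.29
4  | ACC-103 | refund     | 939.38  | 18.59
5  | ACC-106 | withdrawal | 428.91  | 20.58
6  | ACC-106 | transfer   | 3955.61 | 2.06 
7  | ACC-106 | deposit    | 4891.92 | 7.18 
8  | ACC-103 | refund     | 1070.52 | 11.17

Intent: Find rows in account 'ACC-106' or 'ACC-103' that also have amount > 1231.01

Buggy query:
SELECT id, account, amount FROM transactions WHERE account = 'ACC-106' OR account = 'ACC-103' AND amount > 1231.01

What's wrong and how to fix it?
Bug: Without parentheses, AND is evaluated before OR, so the amount filter only applies to the 'ACC-103' branch

Fix: Group the OR with parentheses (or use IN), then AND the threshold

Corrected query:
SELECT id, account, amount FROM transactions WHERE (account = 'ACC-106' OR account = 'ACC-103') AND amount > 1231.01

Result:
id | account | amount 
---+---------+--------
1  | ACC-106 | 1271.27
3  | ACC-106 | 3880.15
6  | ACC-106 | 3955.61
7  | ACC-106 | 4891.92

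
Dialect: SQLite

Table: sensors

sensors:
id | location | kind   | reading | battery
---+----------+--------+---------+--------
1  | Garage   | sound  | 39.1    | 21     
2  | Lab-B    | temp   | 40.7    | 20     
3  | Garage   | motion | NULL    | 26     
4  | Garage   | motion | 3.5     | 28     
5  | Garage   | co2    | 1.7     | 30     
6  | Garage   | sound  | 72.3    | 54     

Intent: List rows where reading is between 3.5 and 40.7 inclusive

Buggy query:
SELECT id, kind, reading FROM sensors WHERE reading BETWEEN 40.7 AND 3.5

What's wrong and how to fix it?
Bug: The bounds are reversed; BETWEEN a AND b requires a <= b to match anything

Fix: Write BETWEEN 3.5 AND 40.7

Corrected query:
SELECT id, kind, reading FROM sensors WHERE reading BETWEEN 3.5 AND 40.7

Result:
id | kind   | reading
---+--------+--------
1  | sound  | 39.1   
2  | temp   | 40.7   
4  | motion | 3.5    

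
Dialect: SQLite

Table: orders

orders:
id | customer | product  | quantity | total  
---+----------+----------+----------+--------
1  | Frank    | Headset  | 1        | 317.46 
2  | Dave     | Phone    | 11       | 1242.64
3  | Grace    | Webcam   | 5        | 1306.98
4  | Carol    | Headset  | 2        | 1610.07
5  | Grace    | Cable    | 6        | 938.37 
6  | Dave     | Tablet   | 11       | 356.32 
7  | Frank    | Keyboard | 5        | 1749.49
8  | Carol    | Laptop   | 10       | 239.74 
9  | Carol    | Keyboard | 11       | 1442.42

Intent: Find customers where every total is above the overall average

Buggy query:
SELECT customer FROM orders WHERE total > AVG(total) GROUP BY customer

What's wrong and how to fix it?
Bug: AVG() is an aggregate; it can't sit directly in WHERE

Fix: Use a subquery for AVG and a HAVING MIN(...) filter so the condition holds for every row in the group

Corrected query:
SELECT customer FROM orders GROUP BY customer HAVING MIN(total) > (SELECT AVG(total) FROM orders)

Result:
(no rows)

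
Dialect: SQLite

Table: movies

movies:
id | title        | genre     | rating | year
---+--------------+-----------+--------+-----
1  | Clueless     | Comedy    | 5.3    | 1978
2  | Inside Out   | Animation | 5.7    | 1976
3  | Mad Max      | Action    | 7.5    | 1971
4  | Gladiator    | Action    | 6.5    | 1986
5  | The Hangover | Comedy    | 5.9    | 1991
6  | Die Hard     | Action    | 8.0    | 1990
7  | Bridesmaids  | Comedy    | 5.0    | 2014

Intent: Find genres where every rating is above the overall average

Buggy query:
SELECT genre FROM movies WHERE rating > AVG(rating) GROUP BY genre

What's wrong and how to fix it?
Bug: AVG() is an aggregate; it can't sit directly in WHERE

Fix: Compute the overall average in a scalar subquery and compare each group's MIN against it in HAVING

Corrected query:
SELECT genre FROM movies GROUP BY genre HAVING MIN(rating) > (SELECT AVG(rating) FROM movies)

Result:
genre 
------
Action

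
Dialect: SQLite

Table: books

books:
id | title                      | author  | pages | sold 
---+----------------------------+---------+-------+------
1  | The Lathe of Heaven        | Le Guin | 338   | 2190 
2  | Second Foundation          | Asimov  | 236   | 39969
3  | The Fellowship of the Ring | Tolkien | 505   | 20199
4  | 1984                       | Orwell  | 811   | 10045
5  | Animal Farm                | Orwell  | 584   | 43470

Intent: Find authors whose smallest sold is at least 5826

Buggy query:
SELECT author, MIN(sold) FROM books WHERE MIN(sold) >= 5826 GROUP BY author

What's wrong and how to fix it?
Bug: MIN() in WHERE is a misuse of aggregate

Fix: Replace WHERE with HAVING after the GROUP BY

Corrected query:
SELECT author, MIN(sold) FROM books GROUP BY author HAVING MIN(sold) >= 5826

Result:
author  | MIN(sold)
--------+----------
Asimov  | 39969    
Orwell  | 10045    
Tolkien | 20199    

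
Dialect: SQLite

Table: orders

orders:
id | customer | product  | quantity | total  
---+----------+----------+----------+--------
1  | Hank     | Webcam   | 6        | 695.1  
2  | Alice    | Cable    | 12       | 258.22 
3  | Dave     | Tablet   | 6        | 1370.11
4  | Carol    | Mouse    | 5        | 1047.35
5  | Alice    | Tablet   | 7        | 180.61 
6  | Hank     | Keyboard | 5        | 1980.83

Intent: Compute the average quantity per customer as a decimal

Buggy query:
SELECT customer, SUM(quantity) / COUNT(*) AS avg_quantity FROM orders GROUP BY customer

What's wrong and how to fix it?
Bug: SUM(quantity) and COUNT(*) are both integers; the division truncates the fractional part

Fix: Cast one side to REAL so the division keeps the fractional part

Corrected query:
SELECT customer, SUM(quantity) * 1.0 / COUNT(*) AS avg_quantity FROM orders GROUP BY customer

Result:
customer | avg_quantity
---------+-------------
Alice    | 9.5         
Carol    | 5           
Dave     | 6           
Hank     | 5.5         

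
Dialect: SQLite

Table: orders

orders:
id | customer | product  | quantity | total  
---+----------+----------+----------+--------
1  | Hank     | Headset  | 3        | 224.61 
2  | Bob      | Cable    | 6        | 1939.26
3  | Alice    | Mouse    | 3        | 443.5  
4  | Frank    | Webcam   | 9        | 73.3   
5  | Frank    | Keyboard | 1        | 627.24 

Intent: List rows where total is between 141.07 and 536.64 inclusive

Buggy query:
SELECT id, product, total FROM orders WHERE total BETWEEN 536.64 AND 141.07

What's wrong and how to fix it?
Bug: The bounds are reversed; BETWEEN a AND b requires a <= b to match anything

Fix: Swap the bounds so the smaller value comes first

Corrected query:
SELECT id, product, total FROM orders WHERE total BETWEEN 141.07 AND 536.64

Result:
id | product | total 
---+---------+-------
1  | Headset | 224.61
3  | Mouse   | 443.5 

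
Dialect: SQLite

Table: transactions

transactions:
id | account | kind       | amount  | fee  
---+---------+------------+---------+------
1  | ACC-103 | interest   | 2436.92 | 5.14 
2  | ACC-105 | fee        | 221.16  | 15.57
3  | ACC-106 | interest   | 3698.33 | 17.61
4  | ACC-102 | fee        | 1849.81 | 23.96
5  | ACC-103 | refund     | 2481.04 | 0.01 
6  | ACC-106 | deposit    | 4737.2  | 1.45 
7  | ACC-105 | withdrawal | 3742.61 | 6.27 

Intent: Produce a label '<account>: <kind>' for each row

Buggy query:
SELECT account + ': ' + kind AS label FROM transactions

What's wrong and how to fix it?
Bug: '+' is numeric addition; on text columns SQLite converts them to 0 instead of concatenating

Fix: Replace + with || to concatenate text

Corrected query:
SELECT account || ': ' || kind AS label FROM transactions

Result:
label              
-------------------
ACC-103: interest  
ACC-105: fee       
ACC-106: interest  
ACC-102: fee       
ACC-103: refund    
ACC-106: deposit   
ACC-105: withdrawal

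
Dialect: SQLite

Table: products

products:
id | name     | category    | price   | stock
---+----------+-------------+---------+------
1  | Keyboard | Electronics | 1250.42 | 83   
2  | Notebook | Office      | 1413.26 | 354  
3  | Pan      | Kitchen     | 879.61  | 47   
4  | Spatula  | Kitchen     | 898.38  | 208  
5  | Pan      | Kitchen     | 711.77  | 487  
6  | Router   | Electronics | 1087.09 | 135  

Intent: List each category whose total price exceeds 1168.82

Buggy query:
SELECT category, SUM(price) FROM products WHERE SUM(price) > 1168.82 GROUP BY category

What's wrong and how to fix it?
Bug: WHERE runs before GROUP BY, so aggregates aren't available there

Fix: Use HAVING (which filters groups after aggregation) instead of WHERE

Corrected query:
SELECT category, SUM(price) FROM products GROUP BY category HAVING SUM(price) > 1168.82

Result:
category    | SUM(price)
------------+-----------
Electronics | 2337.51   
Kitchen     | 2489.76   
Office      | 1413.26   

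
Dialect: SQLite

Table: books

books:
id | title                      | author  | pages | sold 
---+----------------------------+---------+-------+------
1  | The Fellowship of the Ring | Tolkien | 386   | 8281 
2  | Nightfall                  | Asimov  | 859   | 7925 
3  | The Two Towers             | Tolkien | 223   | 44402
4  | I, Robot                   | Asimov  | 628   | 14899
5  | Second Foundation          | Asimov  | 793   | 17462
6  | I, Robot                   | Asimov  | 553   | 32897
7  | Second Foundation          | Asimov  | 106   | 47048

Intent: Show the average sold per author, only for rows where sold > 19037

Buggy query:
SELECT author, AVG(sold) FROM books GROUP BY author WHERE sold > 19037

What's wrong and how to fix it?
Bug: Row-level WHERE must come before GROUP BY in the clause order

Fix: Place WHERE between FROM and GROUP BY

Corrected query:
SELECT author, AVG(sold) FROM books WHERE sold > 19037 GROUP BY author

Result:
author  | AVG(sold)
--------+----------
Asimov  | 39972.5  
Tolkien | 44402    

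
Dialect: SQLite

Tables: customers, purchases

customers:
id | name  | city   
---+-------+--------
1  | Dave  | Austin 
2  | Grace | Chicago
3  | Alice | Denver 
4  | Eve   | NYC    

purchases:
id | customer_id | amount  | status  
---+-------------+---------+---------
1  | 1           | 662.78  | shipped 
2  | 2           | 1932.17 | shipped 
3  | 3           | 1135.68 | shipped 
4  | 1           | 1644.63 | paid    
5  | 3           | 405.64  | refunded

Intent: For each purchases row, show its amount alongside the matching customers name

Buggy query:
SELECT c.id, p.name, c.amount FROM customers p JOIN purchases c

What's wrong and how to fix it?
Bug: JOIN with no ON clause produces a cartesian product; every purchases row pairs with every customers row

Fix: Add ON c.customer_id = p.id to the JOIN

Corrected query:
SELECT c.id, p.name, c.amount FROM customers p JOIN purchases c ON c.customer_id = p.id

Result:
id | name  | amount 
---+-------+--------
1  | Dave  | 662.78 
2  | Grace | 1932.17
3  | Alice | 1135.68
4  | Dave  | 1644.63
5  | Alice | 405.64 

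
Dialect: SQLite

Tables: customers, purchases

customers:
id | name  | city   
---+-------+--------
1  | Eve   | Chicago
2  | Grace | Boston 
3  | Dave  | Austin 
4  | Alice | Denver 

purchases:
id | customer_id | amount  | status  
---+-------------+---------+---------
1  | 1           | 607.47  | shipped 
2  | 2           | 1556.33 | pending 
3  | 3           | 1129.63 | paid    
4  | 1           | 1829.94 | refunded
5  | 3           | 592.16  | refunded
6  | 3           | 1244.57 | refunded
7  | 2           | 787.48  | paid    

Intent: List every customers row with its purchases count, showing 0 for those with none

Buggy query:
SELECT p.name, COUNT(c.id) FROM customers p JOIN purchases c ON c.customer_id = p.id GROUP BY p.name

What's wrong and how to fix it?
Bug: An inner join excludes parents with zero children

Fix: Switch to LEFT JOIN to retain unmatched parent rows

Corrected query:
SELECT p.name, COUNT(c.id) FROM customers p LEFT JOIN purchases c ON c.customer_id = p.id GROUP BY p.name

Result:
name  | COUNT(c.id)
------+------------
Alice | 0          
Dave  | 3          
Eve   | 2          
Grace | 2          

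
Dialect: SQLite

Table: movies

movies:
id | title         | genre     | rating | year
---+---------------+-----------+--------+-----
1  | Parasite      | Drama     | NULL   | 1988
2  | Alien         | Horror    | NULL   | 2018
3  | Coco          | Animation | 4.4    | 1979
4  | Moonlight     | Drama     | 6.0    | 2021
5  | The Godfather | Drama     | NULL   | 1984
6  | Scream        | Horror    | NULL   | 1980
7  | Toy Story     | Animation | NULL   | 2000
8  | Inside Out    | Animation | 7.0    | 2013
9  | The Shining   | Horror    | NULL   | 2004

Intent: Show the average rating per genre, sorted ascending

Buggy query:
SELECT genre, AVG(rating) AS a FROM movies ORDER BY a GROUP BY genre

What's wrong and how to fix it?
Bug: ORDER BY appears before GROUP BY; SQL clause order requires GROUP BY first

Fix: Reorder: SELECT … FROM … GROUP BY … ORDER BY …

Corrected query:
SELECT genre, AVG(rating) AS a FROM movies GROUP BY genre ORDER BY a

Result:
genre     | a   
----------+-----
Horror    | NULL
Animation | 5.7 
Drama     | 6   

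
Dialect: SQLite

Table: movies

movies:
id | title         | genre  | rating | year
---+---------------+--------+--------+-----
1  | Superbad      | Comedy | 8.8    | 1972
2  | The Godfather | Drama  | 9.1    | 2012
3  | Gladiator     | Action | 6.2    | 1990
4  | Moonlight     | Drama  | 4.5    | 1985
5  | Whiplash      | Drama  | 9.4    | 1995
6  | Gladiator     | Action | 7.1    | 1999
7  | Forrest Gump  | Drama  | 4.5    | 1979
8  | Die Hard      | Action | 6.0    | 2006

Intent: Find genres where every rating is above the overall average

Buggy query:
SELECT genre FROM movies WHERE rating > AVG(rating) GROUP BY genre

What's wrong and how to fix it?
Bug: AVG() is an aggregate; it can't sit directly in WHERE

Fix: Compute the overall average in a scalar subquery and compare each group's MIN against it in HAVING

Corrected query:
SELECT genre FROM movies GROUP BY genre HAVING MIN(rating) > (SELECT AVG(rating) FROM movies)

Result:
genre 
------
Comedy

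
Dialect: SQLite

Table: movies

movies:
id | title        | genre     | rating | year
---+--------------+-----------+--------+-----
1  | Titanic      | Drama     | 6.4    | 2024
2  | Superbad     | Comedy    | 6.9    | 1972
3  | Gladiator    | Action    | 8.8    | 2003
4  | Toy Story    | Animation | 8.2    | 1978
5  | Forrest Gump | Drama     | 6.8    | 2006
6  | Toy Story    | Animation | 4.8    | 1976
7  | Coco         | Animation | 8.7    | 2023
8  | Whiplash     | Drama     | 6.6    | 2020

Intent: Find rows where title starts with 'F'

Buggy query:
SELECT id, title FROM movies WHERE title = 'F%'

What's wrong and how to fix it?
Bug: Wildcards only work with LIKE; '=' treats '%' as a literal character

Fix: Replace '=' with LIKE so 'F%' is treated as a pattern

Corrected query:
SELECT id, title FROM movies WHERE title LIKE 'F%'

Result:
id | title       
---+-------------
5  | Forrest Gump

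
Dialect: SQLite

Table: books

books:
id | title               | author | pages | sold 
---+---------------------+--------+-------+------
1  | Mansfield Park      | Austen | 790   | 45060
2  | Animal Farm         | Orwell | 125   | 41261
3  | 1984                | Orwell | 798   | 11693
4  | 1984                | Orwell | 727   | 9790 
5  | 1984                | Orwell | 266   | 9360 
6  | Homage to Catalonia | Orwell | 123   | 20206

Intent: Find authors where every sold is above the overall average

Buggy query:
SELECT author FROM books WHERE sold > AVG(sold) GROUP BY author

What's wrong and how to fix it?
Bug: WHERE evaluates per row before aggregation, so AVG() is unavailable

Fix: Compute the overall average in a scalar subquery and compare each group's MIN against it in HAVING

Corrected query:
SELECT author FROM books GROUP BY author HAVING MIN(sold) > (SELECT AVG(sold) FROM books)

Result:
author
------
Austen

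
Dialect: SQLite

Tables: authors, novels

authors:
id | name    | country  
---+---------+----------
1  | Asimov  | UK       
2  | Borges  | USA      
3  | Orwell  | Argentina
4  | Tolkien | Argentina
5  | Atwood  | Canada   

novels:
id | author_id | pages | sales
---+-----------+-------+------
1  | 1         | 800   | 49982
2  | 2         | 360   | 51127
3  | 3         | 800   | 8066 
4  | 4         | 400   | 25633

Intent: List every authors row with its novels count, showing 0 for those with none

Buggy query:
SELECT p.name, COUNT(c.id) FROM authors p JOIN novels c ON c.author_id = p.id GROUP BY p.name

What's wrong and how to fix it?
Bug: INNER JOIN drops authors rows that have no matching novels rows

Fix: Use LEFT JOIN so parents without children still appear (COUNT(c.id) gives 0)

Corrected query:
SELECT p.name, COUNT(c.id) FROM authors p LEFT JOIN novels c ON c.author_id = p.id GROUP BY p.name

Result:
name    | COUNT(c.id)
--------+------------
Asimov  | 1          
Atwood  | 0          
Borges  | 1          
Orwell  | 1          
Tolkien | 1          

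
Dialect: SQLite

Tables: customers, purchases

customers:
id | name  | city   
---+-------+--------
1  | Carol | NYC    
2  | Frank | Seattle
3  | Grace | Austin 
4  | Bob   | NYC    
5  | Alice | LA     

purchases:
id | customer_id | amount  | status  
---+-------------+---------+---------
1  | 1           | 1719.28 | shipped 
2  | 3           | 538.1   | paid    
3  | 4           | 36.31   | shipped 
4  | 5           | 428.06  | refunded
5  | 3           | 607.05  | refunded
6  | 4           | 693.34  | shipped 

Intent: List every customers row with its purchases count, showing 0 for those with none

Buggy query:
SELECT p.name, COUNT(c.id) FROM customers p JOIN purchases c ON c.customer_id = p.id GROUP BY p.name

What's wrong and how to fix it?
Bug: An inner join excludes parents with zero children

Fix: Switch to LEFT JOIN to retain unmatched parent rows

Corrected query:
SELECT p.name, COUNT(c.id) FROM customers p LEFT JOIN purchases c ON c.customer_id = p.id GROUP BY p.name

Result:
name  | COUNT(c.id)
------+------------
Alice | 1          
Bob   | 2          
Carol | 1          
Frank | 0          
Grace | 2          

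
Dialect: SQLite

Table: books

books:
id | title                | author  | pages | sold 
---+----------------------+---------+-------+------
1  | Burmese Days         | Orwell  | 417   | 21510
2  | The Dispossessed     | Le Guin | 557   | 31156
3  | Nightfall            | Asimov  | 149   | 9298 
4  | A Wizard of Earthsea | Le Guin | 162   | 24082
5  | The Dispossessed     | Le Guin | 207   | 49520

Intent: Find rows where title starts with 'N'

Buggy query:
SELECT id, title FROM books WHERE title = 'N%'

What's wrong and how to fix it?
Bug: Wildcards only work with LIKE; '=' treats '%' as a literal character

Fix: Use LIKE for wildcard pattern matching

Corrected query:
SELECT id, title FROM books WHERE title LIKE 'N%'

Result:
id | title    
---+----------
3  | Nightfall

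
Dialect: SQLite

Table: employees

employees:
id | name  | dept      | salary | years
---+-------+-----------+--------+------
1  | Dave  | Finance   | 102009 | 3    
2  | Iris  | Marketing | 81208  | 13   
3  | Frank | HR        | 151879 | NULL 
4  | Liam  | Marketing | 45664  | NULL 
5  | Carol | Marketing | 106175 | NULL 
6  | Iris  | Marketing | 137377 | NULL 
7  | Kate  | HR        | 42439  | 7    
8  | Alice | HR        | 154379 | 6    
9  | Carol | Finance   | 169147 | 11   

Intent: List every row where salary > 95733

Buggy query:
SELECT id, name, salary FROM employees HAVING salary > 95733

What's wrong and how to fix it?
Bug: HAVING filters the output of aggregation, but this query has no GROUP BY and no aggregate functions, so SQLite rejects it (HAVING clause on a non-aggregate query); the condition here is per row

Fix: Replace HAVING with WHERE since the condition applies to individual rows

Corrected query:
SELECT id, name, salary FROM employees WHERE salary > 95733

Result:
id | name  | salary
---+-------+-------
1  | Dave  | 102009
3  | Frank | 151879
5  | Carol | 106175
6  | Iris  | 137377
8  | Alice | 154379
9  | Carol | 169147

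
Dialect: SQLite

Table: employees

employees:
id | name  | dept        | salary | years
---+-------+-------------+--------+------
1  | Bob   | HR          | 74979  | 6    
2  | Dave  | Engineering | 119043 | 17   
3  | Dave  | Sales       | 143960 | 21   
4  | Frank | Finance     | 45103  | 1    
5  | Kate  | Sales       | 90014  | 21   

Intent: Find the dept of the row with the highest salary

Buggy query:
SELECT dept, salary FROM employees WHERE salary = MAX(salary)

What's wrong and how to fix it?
Bug: MAX(salary) is an aggregate and cannot be used directly in WHERE

Fix: Wrap MAX in a scalar subquery so WHERE compares against a single value

Corrected query:
SELECT dept, salary FROM employees WHERE salary = (SELECT MAX(salary) FROM employees)

Result:
dept  | salary
------+-------
Sales | 143960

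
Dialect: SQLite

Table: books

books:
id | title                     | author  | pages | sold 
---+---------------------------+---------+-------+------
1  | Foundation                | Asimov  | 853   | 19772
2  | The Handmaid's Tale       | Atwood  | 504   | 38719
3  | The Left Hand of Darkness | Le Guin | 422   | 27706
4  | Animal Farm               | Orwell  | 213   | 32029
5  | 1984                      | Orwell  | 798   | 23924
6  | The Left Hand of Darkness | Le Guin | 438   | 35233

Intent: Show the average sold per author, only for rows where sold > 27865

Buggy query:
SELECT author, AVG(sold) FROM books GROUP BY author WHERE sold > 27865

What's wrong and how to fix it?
Bug: WHERE cannot follow GROUP BY

Fix: Move the WHERE clause before GROUP BY

Corrected query:
SELECT author, AVG(sold) FROM books WHERE sold > 27865 GROUP BY author

Result:
author  | AVG(sold)
--------+----------
Atwood  | 38719    
Le Guin | 35233    
Orwell  | 32029    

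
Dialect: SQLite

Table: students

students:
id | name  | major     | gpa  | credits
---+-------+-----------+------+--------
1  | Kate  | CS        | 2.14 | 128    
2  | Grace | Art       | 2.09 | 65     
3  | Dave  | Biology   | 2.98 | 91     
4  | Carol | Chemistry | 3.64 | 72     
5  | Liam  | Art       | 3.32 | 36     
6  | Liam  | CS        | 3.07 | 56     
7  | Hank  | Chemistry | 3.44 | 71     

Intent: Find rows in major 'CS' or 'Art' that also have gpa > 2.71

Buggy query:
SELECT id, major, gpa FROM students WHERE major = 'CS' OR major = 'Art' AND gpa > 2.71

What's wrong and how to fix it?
Bug: Without parentheses, AND is evaluated before OR, so the gpa filter only applies to the 'Art' branch

Fix: Group the OR with parentheses (or use IN), then AND the threshold

Corrected query:
SELECT id, major, gpa FROM students WHERE (major = 'CS' OR major = 'Art') AND gpa > 2.71

Result:
id | major | gpa 
---+-------+-----
5  | Art   | 3.32
6  | CS    | 3.07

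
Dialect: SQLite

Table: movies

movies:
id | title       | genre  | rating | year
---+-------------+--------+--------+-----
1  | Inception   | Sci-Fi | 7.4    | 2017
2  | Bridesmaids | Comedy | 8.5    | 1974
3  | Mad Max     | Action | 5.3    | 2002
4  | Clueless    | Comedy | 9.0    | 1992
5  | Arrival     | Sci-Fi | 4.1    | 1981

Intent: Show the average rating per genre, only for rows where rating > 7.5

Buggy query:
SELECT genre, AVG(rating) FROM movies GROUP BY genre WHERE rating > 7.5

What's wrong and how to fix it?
Bug: WHERE cannot follow GROUP BY

Fix: Place WHERE between FROM and GROUP BY

Corrected query:
SELECT genre, AVG(rating) FROM movies WHERE rating > 7.5 GROUP BY genre

Result:
genre  | AVG(rating)
-------+------------
Comedy | 8.75       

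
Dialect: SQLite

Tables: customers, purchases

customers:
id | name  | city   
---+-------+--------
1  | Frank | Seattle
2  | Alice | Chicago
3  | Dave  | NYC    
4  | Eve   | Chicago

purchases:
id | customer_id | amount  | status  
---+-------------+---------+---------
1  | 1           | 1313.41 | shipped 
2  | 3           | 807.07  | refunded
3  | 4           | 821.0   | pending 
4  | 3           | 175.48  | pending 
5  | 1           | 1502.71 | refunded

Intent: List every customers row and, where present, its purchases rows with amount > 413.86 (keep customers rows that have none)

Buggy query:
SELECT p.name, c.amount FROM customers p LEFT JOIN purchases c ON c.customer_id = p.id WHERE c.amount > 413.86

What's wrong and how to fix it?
Bug: Filtering c.amount in WHERE discards the NULL rows produced by LEFT JOIN, turning it into an inner join

Fix: Put 'c.amount > 413.86' in the JOIN's ON clause instead of WHERE

Corrected query:
SELECT p.name, c.amount FROM customers p LEFT JOIN purchases c ON c.customer_id = p.id AND c.amount > 413.86

Result:
name  | amount 
------+--------
Frank | 1313.41
Frank | 1502.71
Alice | NULL   
Dave  | 807.07 
Eve   | 821    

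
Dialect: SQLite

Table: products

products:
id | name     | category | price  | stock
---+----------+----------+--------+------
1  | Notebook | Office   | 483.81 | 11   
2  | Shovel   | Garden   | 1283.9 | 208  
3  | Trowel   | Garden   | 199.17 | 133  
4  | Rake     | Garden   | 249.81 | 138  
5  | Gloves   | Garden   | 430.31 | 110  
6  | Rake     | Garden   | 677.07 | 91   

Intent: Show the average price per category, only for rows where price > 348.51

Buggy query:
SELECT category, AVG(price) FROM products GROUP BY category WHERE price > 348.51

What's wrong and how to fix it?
Bug: Row-level WHERE must come before GROUP BY in the clause order

Fix: Move the WHERE clause before GROUP BY

Corrected query:
SELECT category, AVG(price) FROM products WHERE price > 348.51 GROUP BY category

Result:
category | AVG(price)
---------+-----------
Garden   | 797.093333
Office   | 483.81    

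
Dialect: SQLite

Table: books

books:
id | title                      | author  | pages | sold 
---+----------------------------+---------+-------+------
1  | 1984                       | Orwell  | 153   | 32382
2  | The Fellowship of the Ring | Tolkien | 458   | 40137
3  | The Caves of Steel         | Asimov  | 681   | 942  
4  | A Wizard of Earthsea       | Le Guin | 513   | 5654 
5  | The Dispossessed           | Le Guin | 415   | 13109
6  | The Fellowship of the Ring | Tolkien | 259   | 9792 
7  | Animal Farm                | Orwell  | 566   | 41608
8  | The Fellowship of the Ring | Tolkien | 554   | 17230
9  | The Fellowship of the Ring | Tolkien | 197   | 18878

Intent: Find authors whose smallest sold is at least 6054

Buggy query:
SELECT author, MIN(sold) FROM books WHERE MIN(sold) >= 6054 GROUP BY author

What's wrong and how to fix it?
Bug: MIN() in WHERE is a misuse of aggregate

Fix: Use HAVING for the per-group MIN condition

Corrected query:
SELECT author, MIN(sold) FROM books GROUP BY author HAVING MIN(sold) >= 6054

Result:
author  | MIN(sold)
--------+----------
Orwell  | 32382    
Tolkien | 9792     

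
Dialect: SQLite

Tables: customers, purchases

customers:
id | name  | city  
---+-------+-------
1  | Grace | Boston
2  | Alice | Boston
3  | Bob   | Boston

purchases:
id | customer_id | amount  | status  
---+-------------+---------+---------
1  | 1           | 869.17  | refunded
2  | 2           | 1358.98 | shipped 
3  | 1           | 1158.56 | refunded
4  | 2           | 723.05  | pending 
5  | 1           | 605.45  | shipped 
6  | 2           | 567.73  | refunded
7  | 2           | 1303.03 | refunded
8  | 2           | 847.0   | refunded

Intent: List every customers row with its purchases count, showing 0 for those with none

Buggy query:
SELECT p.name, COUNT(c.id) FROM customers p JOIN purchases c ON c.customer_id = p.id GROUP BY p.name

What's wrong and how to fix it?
Bug: INNER JOIN drops customers rows that have no matching purchases rows

Fix: Use LEFT JOIN so parents without children still appear (COUNT(c.id) gives 0)

Corrected query:
SELECT p.name, COUNT(c.id) FROM customers p LEFT JOIN purchases c ON c.customer_id = p.id GROUP BY p.name

Result:
name  | COUNT(c.id)
------+------------
Alice | 5          
Bob   | 0          
Grace | 3          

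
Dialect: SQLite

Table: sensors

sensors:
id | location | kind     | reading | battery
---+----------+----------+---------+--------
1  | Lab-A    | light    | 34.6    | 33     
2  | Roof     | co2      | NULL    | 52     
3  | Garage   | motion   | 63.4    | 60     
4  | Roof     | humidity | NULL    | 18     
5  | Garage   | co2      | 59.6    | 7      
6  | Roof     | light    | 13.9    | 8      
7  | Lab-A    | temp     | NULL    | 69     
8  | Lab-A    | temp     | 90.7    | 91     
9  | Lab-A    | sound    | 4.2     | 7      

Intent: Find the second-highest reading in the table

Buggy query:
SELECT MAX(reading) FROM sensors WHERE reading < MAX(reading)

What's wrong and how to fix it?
Bug: MAX(reading) on the right of the comparison is an aggregate-in-WHERE error

Fix: Compute the overall MAX in a subquery, then take MAX of rows below it

Corrected query:
SELECT MAX(reading) FROM sensors WHERE reading < (SELECT MAX(reading) FROM sensors)

Result:
MAX(reading)
------------
63.4        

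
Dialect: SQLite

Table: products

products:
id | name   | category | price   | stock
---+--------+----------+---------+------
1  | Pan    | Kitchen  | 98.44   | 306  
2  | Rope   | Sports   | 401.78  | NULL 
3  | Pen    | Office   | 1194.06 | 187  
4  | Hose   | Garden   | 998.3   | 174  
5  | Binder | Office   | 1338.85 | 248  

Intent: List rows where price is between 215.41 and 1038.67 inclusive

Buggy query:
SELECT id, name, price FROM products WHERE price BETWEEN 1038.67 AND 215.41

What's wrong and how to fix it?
Bug: BETWEEN expects the lower bound first; with 1038.67 AND 215.41 the range is empty

Fix: Write BETWEEN 215.41 AND 1038.67

Corrected query:
SELECT id, name, price FROM products WHERE price BETWEEN 215.41 AND 1038.67

Result:
id | name | price 
---+------+-------
2  | Rope | 401.78
4  | Hose | 998.3 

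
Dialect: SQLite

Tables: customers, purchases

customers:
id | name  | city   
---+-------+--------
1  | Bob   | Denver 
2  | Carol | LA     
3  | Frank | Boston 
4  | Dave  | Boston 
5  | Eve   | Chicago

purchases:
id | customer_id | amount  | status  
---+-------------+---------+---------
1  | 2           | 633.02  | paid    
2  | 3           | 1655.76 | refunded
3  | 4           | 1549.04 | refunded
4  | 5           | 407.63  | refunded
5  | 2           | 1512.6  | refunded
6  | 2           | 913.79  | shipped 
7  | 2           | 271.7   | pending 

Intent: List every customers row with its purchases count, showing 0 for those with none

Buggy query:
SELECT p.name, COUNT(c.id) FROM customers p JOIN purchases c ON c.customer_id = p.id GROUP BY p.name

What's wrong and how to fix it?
Bug: INNER JOIN drops customers rows that have no matching purchases rows

Fix: Use LEFT JOIN so parents without children still appear (COUNT(c.id) gives 0)

Corrected query:
SELECT p.name, COUNT(c.id) FROM customers p LEFT JOIN purchases c ON c.customer_id = p.id GROUP BY p.name

Result:
name  | COUNT(c.id)
------+------------
Bob   | 0          
Carol | 4          
Dave  | 1          
Eve   | 1          
Frank | 1          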